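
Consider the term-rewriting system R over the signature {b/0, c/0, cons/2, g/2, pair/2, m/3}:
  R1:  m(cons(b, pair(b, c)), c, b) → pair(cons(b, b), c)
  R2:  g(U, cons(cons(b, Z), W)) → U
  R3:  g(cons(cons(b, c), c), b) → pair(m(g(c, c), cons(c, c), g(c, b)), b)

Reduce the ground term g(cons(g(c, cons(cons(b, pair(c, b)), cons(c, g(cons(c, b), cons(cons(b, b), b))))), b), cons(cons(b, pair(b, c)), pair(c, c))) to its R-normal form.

cons(c, b)

1. g(cons(g(c, cons(cons(b, pair(c, b)), cons(c, g(cons(c, b), cons(cons(b, b), b))))), b), cons(cons(b, pair(b, c)), pair(c, c)))  →  cons(g(c, cons(cons(b, pair(c, b)), cons(c, g(cons(c, b), cons(cons(b, b), b))))), b)   [R2 at ε]
2. cons(g(c, cons(cons(b, pair(c, b)), cons(c, g(cons(c, b), cons(cons(b, b), b))))), b)  →  cons(c, b)   [R2 at 1]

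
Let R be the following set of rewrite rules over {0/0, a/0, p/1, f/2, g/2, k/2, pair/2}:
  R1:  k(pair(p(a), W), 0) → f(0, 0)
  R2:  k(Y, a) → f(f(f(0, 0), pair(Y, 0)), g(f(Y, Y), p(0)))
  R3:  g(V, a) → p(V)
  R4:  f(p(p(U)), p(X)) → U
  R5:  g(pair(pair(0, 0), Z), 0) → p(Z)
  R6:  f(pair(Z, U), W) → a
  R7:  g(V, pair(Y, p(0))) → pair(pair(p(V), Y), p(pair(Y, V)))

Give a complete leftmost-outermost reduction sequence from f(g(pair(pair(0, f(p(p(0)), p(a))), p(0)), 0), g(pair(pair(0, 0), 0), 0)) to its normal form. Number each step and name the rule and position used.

0

1. f(g(pair(pair(0, f(p(p(0)), p(a))), p(0)), 0), g(pair(pair(0, 0), 0), 0))  →  f(g(pair(pair(0, 0), p(0)), 0), g(pair(pair(0, 0), 0), 0))   [R4 at 1.1.1.2]
2. f(g(pair(pair(0, 0), p(0)), 0), g(pair(pair(0, 0), 0), 0))  →  f(p(p(0)), g(pair(pair(0, 0), 0), 0))   [R5 at 1]
3. f(p(p(0)), g(pair(pair(0, 0), 0), 0))  →  f(p(p(0)), p(0))   [R5 at 2]
4. f(p(p(0)), p(0))  →  0   [R4 at ε]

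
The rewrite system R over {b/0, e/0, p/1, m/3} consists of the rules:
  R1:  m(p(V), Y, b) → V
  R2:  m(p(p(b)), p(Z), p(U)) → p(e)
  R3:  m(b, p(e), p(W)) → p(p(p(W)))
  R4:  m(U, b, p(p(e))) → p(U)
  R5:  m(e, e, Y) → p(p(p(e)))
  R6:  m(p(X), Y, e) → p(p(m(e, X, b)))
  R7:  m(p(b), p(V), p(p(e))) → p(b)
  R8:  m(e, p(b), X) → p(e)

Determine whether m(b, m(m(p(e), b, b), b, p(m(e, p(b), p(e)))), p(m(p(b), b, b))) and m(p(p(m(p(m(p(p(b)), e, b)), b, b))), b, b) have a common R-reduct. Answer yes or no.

no — NF(t₁) = p(p(p(b))), NF(t₂) = p(p(b))

Reduce t₁ = m(b, m(m(p(e), b, b), b, p(m(e, p(b), p(e)))), p(m(p(b), b, b))):
1. m(b, m(m(p(e), b, b), b, p(m(e, p(b), p(e)))), p(m(p(b), b, b)))  →  m(b, m(e, b, p(m(e, p(b), p(e)))), p(m(p(b), b, b)))   [R1 at 2.1]
2. m(b, m(e, b, p(m(e, p(b), p(e)))), p(m(p(b), b, b)))  →  m(b, m(e, b, p(p(e))), p(m(p(b), b, b)))   [R8 at 2.3.1]
3. m(b, m(e, b, p(p(e))), p(m(p(b), b, b)))  →  m(b, p(e), p(m(p(b), b, b)))   [R4 at 2]
4. m(b, p(e), p(m(p(b), b, b)))  →  p(p(p(m(p(b), b, b))))   [R3 at ε]
5. p(p(p(m(p(b), b, b))))  →  p(p(p(b)))   [R1 at 1.1.1]

Reduce t₂ = m(p(p(m(p(m(p(p(b)), e, b)), b, b))), b, b):
1. m(p(p(m(p(m(p(p(b)), e, b)), b, b))), b, b)  →  p(m(p(m(p(p(b)), e, b)), b, b))   [R1 at ε]
2. p(m(p(m(p(p(b)), e, b)), b, b))  →  p(m(p(p(b)), e, b))   [R1 at 1]
3. p(m(p(p(b)), e, b))  →  p(p(b))   [R1 at 1]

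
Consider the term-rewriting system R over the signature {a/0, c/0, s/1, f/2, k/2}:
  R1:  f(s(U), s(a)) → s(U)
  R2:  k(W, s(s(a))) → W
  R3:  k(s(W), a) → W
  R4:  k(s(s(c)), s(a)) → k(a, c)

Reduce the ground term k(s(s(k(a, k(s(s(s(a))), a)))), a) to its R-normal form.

s(a)

1. k(s(s(k(a, k(s(s(s(a))), a)))), a)  →  s(k(a, k(s(s(s(a))), a)))   [R3 at ε]
2. s(k(a, k(s(s(s(a))), a)))  →  s(k(a, s(s(a))))   [R3 at 1.2]
3. s(k(a, s(s(a))))  →  s(a)   [R2 at 1]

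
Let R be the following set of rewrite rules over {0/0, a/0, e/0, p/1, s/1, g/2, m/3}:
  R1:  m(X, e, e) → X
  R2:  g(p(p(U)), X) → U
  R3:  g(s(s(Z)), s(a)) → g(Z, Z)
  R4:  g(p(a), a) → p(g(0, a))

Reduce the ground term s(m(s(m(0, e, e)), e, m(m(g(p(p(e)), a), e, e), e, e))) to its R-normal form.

1. s(m(s(m(0, e, e)), e, m(m(g(p(p(e)), a), e, e), e, e)))  →  s(m(s(0), e, m(m(g(p(p(e)), a), e, e), e, e)))   [R1 at 1.1.1]
2. s(m(s(0), e, m(m(g(p(p(e)), a), e, e), e, e)))  →  s(m(s(0), e, m(g(p(p(e)), a), e, e)))   [R1 at 1.3]
3. s(m(s(0), e, m(g(p(p(e)), a), e, e)))  →  s(m(s(0), e, g(p(p(e)), a)))   [R1 at 1.3]
4. s(m(s(0), e, g(p(p(e)), a)))  →  s(m(s(0), e, e))   [R2 at 1.3]
5. s(m(s(0), e, e))  →  s(s(0))   [R1 at 1]

s(s(0))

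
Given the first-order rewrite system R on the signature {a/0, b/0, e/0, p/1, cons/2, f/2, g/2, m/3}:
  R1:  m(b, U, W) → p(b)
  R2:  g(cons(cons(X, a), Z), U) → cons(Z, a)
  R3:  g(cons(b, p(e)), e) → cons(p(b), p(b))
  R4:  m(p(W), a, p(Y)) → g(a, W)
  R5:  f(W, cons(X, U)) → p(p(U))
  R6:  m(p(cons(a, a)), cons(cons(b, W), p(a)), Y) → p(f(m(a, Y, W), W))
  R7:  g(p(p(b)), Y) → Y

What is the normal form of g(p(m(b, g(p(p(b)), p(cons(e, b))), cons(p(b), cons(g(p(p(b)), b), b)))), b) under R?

1. g(p(m(b, g(p(p(b)), p(cons(e, b))), cons(p(b), cons(g(p(p(b)), b), b)))), b)  →  g(p(p(b)), b)   [R1 at 1.1]
2. g(p(p(b)), b)  →  b   [R7 at ε]

b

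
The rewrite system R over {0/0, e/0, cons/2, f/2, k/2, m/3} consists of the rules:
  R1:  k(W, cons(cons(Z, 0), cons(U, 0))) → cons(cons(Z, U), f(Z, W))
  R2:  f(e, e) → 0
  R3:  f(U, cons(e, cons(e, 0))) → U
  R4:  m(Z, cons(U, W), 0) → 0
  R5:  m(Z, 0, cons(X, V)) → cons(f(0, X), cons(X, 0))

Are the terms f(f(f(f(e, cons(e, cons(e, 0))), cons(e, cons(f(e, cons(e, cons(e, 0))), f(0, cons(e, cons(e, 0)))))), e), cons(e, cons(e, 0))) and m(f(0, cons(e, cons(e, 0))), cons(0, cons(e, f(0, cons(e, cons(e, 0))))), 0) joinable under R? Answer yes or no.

yes — NF(t₁) = 0, NF(t₂) = 0

Reduce t₁ = f(f(f(f(e, cons(e, cons(e, 0))), cons(e, cons(f(e, cons(e, cons(e, 0))), f(0, cons(e, cons(e, 0)))))), e), cons(e, cons(e, 0))):
1. f(f(f(f(e, cons(e, cons(e, 0))), cons(e, cons(f(e, cons(e, cons(e, 0))), f(0, cons(e, cons(e, 0)))))), e), cons(e, cons(e, 0)))  →  f(f(f(e, cons(e, cons(e, 0))), cons(e, cons(f(e, cons(e, cons(e, 0))), f(0, cons(e, cons(e, 0)))))), e)   [R3 at ε]
2. f(f(f(e, cons(e, cons(e, 0))), cons(e, cons(f(e, cons(e, cons(e, 0))), f(0, cons(e, cons(e, 0)))))), e)  →  f(f(e, cons(e, cons(f(e, cons(e, cons(e, 0))), f(0, cons(e, cons(e, 0)))))), e)   [R3 at 1.1]
3. f(f(e, cons(e, cons(f(e, cons(e, cons(e, 0))), f(0, cons(e, cons(e, 0)))))), e)  →  f(f(e, cons(e, cons(e, f(0, cons(e, cons(e, 0)))))), e)   [R3 at 1.2.2.1]
4. f(f(e, cons(e, cons(e, f(0, cons(e, cons(e, 0)))))), e)  →  f(f(e, cons(e, cons(e, 0))), e)   [R3 at 1.2.2.2]
5. f(f(e, cons(e, cons(e, 0))), e)  →  f(e, e)   [R3 at 1]
6. f(e, e)  →  0   [R2 at ε]

Reduce t₂ = m(f(0, cons(e, cons(e, 0))), cons(0, cons(e, f(0, cons(e, cons(e, 0))))), 0):
1. m(f(0, cons(e, cons(e, 0))), cons(0, cons(e, f(0, cons(e, cons(e, 0))))), 0)  →  0   [R4 at ε]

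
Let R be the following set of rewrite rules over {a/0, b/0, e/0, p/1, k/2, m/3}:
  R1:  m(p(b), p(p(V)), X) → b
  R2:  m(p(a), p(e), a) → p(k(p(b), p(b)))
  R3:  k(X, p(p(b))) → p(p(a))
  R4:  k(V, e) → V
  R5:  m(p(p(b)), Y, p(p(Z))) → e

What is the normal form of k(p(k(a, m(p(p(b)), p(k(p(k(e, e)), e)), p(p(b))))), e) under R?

p(a)

1. k(p(k(a, m(p(p(b)), p(k(p(k(e, e)), e)), p(p(b))))), e)  →  p(k(a, m(p(p(b)), p(k(p(k(e, e)), e)), p(p(b)))))   [R4 at ε]
2. p(k(a, m(p(p(b)), p(k(p(k(e, e)), e)), p(p(b)))))  →  p(k(a, e))   [R5 at 1.2]
3. p(k(a, e))  →  p(a)   [R4 at 1]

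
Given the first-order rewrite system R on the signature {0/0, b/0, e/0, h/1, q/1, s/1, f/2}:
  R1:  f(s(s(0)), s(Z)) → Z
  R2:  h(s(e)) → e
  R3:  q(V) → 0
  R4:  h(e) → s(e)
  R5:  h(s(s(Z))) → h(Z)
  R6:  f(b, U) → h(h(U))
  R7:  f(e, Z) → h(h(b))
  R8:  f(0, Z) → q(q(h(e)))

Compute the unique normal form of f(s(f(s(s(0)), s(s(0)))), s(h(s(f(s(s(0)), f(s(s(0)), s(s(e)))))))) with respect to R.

1. f(s(f(s(s(0)), s(s(0)))), s(h(s(f(s(s(0)), f(s(s(0)), s(s(e))))))))  →  f(s(s(0)), s(h(s(f(s(s(0)), f(s(s(0)), s(s(e))))))))   [R1 at 1.1]
2. f(s(s(0)), s(h(s(f(s(s(0)), f(s(s(0)), s(s(e))))))))  →  h(s(f(s(s(0)), f(s(s(0)), s(s(e))))))   [R1 at ε]
3. h(s(f(s(s(0)), f(s(s(0)), s(s(e))))))  →  h(s(f(s(s(0)), s(e))))   [R1 at 1.1.2]
4. h(s(f(s(s(0)), s(e))))  →  h(s(e))   [R1 at 1.1]
5. h(s(e))  →  e   [R2 at ε]

e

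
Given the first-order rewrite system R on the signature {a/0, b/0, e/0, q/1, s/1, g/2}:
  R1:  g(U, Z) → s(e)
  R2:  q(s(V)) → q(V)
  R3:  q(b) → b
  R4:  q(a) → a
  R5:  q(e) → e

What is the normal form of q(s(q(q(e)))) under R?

1. q(s(q(q(e))))  →  q(q(q(e)))   [R2 at ε]
2. q(q(q(e)))  →  q(q(e))   [R5 at 1.1]
3. q(q(e))  →  q(e)   [R5 at 1]
4. q(e)  →  e   [R5 at ε]

e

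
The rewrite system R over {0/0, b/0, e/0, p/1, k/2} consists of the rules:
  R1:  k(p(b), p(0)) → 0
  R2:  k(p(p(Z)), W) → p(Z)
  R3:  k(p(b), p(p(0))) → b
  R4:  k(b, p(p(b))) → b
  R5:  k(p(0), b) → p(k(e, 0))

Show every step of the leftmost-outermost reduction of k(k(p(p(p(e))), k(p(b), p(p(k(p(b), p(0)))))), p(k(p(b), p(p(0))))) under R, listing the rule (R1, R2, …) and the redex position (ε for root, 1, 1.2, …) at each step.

1. k(k(p(p(p(e))), k(p(b), p(p(k(p(b), p(0)))))), p(k(p(b), p(p(0)))))  →  k(p(p(e)), p(k(p(b), p(p(0)))))   [R2 at 1]
2. k(p(p(e)), p(k(p(b), p(p(0)))))  →  p(e)   [R2 at ε]

p(e)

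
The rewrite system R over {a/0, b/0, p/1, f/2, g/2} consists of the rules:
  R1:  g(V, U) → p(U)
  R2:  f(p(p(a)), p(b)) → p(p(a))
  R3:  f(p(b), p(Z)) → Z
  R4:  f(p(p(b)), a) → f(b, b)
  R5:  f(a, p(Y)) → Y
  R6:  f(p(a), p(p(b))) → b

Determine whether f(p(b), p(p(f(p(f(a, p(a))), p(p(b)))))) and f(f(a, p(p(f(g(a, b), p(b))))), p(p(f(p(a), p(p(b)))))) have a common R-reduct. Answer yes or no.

yes — NF(t₁) = p(b), NF(t₂) = p(b)

Reduce t₁ = f(p(b), p(p(f(p(f(a, p(a))), p(p(b)))))):
1. f(p(b), p(p(f(p(f(a, p(a))), p(p(b))))))  →  p(f(p(f(a, p(a))), p(p(b))))   [R3 at ε]
2. p(f(p(f(a, p(a))), p(p(b))))  →  p(f(p(a), p(p(b))))   [R5 at 1.1.1]
3. p(f(p(a), p(p(b))))  →  p(b)   [R6 at 1]

Reduce t₂ = f(f(a, p(p(f(g(a, b), p(b))))), p(p(f(p(a), p(p(b)))))):
1. f(f(a, p(p(f(g(a, b), p(b))))), p(p(f(p(a), p(p(b))))))  →  f(p(f(g(a, b), p(b))), p(p(f(p(a), p(p(b))))))   [R5 at 1]
2. f(p(f(g(a, b), p(b))), p(p(f(p(a), p(p(b))))))  →  f(p(f(p(b), p(b))), p(p(f(p(a), p(p(b))))))   [R1 at 1.1.1]
3. f(p(f(p(b), p(b))), p(p(f(p(a), p(p(b))))))  →  f(p(b), p(p(f(p(a), p(p(b))))))   [R3 at 1.1]
4. f(p(b), p(p(f(p(a), p(p(b))))))  →  p(f(p(a), p(p(b))))   [R3 at ε]
5. p(f(p(a), p(p(b))))  →  p(b)   [R6 at 1]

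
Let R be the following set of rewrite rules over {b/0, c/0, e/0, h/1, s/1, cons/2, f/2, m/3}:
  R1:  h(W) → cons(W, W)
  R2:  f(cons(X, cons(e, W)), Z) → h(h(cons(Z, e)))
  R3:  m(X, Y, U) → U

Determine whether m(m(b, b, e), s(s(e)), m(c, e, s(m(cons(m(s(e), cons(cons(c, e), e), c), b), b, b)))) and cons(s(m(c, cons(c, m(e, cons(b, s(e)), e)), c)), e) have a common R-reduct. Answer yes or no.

Reduce t₁ = m(m(b, b, e), s(s(e)), m(c, e, s(m(cons(m(s(e), cons(cons(c, e), e), c), b), b, b)))):
1. m(m(b, b, e), s(s(e)), m(c, e, s(m(cons(m(s(e), cons(cons(c, e), e), c), b), b, b))))  →  m(c, e, s(m(cons(m(s(e), cons(cons(c, e), e), c), b), b, b)))   [R3 at ε]
2. m(c, e, s(m(cons(m(s(e), cons(cons(c, e), e), c), b), b, b)))  →  s(m(cons(m(s(e), cons(cons(c, e), e), c), b), b, b))   [R3 at ε]
3. s(m(cons(m(s(e), cons(cons(c, e), e), c), b), b, b))  →  s(b)   [R3 at 1]

Reduce t₂ = cons(s(m(c, cons(c, m(e, cons(b, s(e)), e)), c)), e):
1. cons(s(m(c, cons(c, m(e, cons(b, s(e)), e)), c)), e)  →  cons(s(c), e)   [R3 at 1.1]

no — NF(t₁) = s(b), NF(t₂) = cons(s(c), e)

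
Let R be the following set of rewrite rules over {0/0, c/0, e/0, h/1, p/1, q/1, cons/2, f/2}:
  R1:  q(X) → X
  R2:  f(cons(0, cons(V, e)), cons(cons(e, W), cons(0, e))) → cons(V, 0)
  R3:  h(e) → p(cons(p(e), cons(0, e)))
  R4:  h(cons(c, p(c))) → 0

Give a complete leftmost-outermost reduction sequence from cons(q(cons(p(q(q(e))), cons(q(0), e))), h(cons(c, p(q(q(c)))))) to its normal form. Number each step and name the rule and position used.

cons(cons(p(e), cons(0, e)), 0)

1. cons(q(cons(p(q(q(e))), cons(q(0), e))), h(cons(c, p(q(q(c))))))  →  cons(cons(p(q(q(e))), cons(q(0), e)), h(cons(c, p(q(q(c))))))   [R1 at 1]
2. cons(cons(p(q(q(e))), cons(q(0), e)), h(cons(c, p(q(q(c))))))  →  cons(cons(p(q(e)), cons(q(0), e)), h(cons(c, p(q(q(c))))))   [R1 at 1.1.1]
3. cons(cons(p(q(e)), cons(q(0), e)), h(cons(c, p(q(q(c))))))  →  cons(cons(p(e), cons(q(0), e)), h(cons(c, p(q(q(c))))))   [R1 at 1.1.1]
4. cons(cons(p(e), cons(q(0), e)), h(cons(c, p(q(q(c))))))  →  cons(cons(p(e), cons(0, e)), h(cons(c, p(q(q(c))))))   [R1 at 1.2.1]
5. cons(cons(p(e), cons(0, e)), h(cons(c, p(q(q(c))))))  →  cons(cons(p(e), cons(0, e)), h(cons(c, p(q(c)))))   [R1 at 2.1.2.1]
6. cons(cons(p(e), cons(0, e)), h(cons(c, p(q(c)))))  →  cons(cons(p(e), cons(0, e)), h(cons(c, p(c))))   [R1 at 2.1.2.1]
7. cons(cons(p(e), cons(0, e)), h(cons(c, p(c))))  →  cons(cons(p(e), cons(0, e)), 0)   [R4 at 2]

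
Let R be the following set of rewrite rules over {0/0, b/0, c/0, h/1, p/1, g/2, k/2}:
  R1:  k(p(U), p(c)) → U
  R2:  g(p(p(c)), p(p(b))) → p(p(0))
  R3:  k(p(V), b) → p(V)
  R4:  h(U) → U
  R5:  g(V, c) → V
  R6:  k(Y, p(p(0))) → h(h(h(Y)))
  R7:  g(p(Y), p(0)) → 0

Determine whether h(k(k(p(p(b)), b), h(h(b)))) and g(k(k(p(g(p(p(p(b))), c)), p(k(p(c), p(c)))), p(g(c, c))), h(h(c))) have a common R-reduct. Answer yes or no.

yes — NF(t₁) = p(p(b)), NF(t₂) = p(p(b))

Reduce t₁ = h(k(k(p(p(b)), b), h(h(b)))):
1. h(k(k(p(p(b)), b), h(h(b))))  →  k(k(p(p(b)), b), h(h(b)))   [R4 at ε]
2. k(k(p(p(b)), b), h(h(b)))  →  k(p(p(b)), h(h(b)))   [R3 at 1]
3. k(p(p(b)), h(h(b)))  →  k(p(p(b)), h(b))   [R4 at 2]
4. k(p(p(b)), h(b))  →  k(p(p(b)), b)   [R4 at 2]
5. k(p(p(b)), b)  →  p(p(b))   [R3 at ε]

Reduce t₂ = g(k(k(p(g(p(p(p(b))), c)), p(k(p(c), p(c)))), p(g(c, c))), h(h(c))):
1. g(k(k(p(g(p(p(p(b))), c)), p(k(p(c), p(c)))), p(g(c, c))), h(h(c)))  →  g(k(k(p(p(p(p(b)))), p(k(p(c), p(c)))), p(g(c, c))), h(h(c)))   [R5 at 1.1.1.1]
2. g(k(k(p(p(p(p(b)))), p(k(p(c), p(c)))), p(g(c, c))), h(h(c)))  →  g(k(k(p(p(p(p(b)))), p(c)), p(g(c, c))), h(h(c)))   [R1 at 1.1.2.1]
3. g(k(k(p(p(p(p(b)))), p(c)), p(g(c, c))), h(h(c)))  →  g(k(p(p(p(b))), p(g(c, c))), h(h(c)))   [R1 at 1.1]
4. g(k(p(p(p(b))), p(g(c, c))), h(h(c)))  →  g(k(p(p(p(b))), p(c)), h(h(c)))   [R5 at 1.2.1]
5. g(k(p(p(p(b))), p(c)), h(h(c)))  →  g(p(p(b)), h(h(c)))   [R1 at 1]
6. g(p(p(b)), h(h(c)))  →  g(p(p(b)), h(c))   [R4 at 2]
7. g(p(p(b)), h(c))  →  g(p(p(b)), c)   [R4 at 2]
8. g(p(p(b)), c)  →  p(p(b))   [R5 at ε]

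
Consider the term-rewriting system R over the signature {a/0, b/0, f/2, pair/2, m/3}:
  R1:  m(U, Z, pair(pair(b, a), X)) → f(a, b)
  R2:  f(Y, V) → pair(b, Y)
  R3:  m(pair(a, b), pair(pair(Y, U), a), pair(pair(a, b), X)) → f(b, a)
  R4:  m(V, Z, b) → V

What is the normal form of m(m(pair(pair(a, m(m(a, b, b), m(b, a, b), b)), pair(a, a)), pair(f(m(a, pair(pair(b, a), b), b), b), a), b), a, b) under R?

1. m(m(pair(pair(a, m(m(a, b, b), m(b, a, b), b)), pair(a, a)), pair(f(m(a, pair(pair(b, a), b), b), b), a), b), a, b)  →  m(pair(pair(a, m(m(a, b, b), m(b, a, b), b)), pair(a, a)), pair(f(m(a, pair(pair(b, a), b), b), b), a), b)   [R4 at ε]
2. m(pair(pair(a, m(m(a, b, b), m(b, a, b), b)), pair(a, a)), pair(f(m(a, pair(pair(b, a), b), b), b), a), b)  →  pair(pair(a, m(m(a, b, b), m(b, a, b), b)), pair(a, a))   [R4 at ε]
3. pair(pair(a, m(m(a, b, b), m(b, a, b), b)), pair(a, a))  →  pair(pair(a, m(a, b, b)), pair(a, a))   [R4 at 1.2]
4. pair(pair(a, m(a, b, b)), pair(a, a))  →  pair(pair(a, a), pair(a, a))   [R4 at 1.2]

pair(pair(a, a), pair(a, a))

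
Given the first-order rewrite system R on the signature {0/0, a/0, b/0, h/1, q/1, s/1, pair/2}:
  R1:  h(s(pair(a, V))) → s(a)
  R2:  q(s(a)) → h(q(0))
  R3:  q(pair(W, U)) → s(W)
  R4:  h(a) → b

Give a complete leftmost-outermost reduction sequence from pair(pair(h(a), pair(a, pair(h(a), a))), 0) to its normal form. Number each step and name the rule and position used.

pair(pair(b, pair(a, pair(b, a))), 0)

1. pair(pair(h(a), pair(a, pair(h(a), a))), 0)  →  pair(pair(b, pair(a, pair(h(a), a))), 0)   [R4 at 1.1]
2. pair(pair(b, pair(a, pair(h(a), a))), 0)  →  pair(pair(b, pair(a, pair(b, a))), 0)   [R4 at 1.2.2.1]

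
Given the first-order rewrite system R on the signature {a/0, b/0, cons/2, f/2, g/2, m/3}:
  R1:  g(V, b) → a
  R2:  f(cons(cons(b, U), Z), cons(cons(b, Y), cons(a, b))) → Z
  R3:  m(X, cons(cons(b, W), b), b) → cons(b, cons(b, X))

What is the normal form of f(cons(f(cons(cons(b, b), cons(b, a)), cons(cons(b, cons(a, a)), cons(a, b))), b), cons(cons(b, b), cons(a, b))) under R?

b

1. f(cons(f(cons(cons(b, b), cons(b, a)), cons(cons(b, cons(a, a)), cons(a, b))), b), cons(cons(b, b), cons(a, b)))  →  f(cons(cons(b, a), b), cons(cons(b, b), cons(a, b)))   [R2 at 1.1]
2. f(cons(cons(b, a), b), cons(cons(b, b), cons(a, b)))  →  b   [R2 at ε]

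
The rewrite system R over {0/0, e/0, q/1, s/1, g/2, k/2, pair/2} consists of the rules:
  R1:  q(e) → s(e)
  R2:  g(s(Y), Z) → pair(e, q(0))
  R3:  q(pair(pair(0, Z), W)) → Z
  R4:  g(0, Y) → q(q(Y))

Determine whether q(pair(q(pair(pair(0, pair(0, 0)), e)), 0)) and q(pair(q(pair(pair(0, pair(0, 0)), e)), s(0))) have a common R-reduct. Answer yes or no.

Reduce t₁ = q(pair(q(pair(pair(0, pair(0, 0)), e)), 0)):
1. q(pair(q(pair(pair(0, pair(0, 0)), e)), 0))  →  q(pair(pair(0, 0), 0))   [R3 at 1.1]
2. q(pair(pair(0, 0), 0))  →  0   [R3 at ε]

Reduce t₂ = q(pair(q(pair(pair(0, pair(0, 0)), e)), s(0))):
1. q(pair(q(pair(pair(0, pair(0, 0)), e)), s(0)))  →  q(pair(pair(0, 0), s(0)))   [R3 at 1.1]
2. q(pair(pair(0, 0), s(0)))  →  0   [R3 at ε]

yes — NF(t₁) = 0, NF(t₂) = 0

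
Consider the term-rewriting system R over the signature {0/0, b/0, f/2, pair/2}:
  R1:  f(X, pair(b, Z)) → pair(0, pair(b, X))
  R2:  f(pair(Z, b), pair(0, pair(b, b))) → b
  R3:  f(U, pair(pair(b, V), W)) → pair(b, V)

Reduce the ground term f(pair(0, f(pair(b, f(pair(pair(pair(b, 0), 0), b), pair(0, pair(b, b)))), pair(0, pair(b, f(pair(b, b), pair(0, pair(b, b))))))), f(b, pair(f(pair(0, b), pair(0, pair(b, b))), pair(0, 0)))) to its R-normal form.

1. f(pair(0, f(pair(b, f(pair(pair(pair(b, 0), 0), b), pair(0, pair(b, b)))), pair(0, pair(b, f(pair(b, b), pair(0, pair(b, b))))))), f(b, pair(f(pair(0, b), pair(0, pair(b, b))), pair(0, 0))))  →  f(pair(0, f(pair(b, b), pair(0, pair(b, f(pair(b, b), pair(0, pair(b, b))))))), f(b, pair(f(pair(0, b), pair(0, pair(b, b))), pair(0, 0))))   [R2 at 1.2.1.2]
2. f(pair(0, f(pair(b, b), pair(0, pair(b, f(pair(b, b), pair(0, pair(b, b))))))), f(b, pair(f(pair(0, b), pair(0, pair(b, b))), pair(0, 0))))  →  f(pair(0, f(pair(b, b), pair(0, pair(b, b)))), f(b, pair(f(pair(0, b), pair(0, pair(b, b))), pair(0, 0))))   [R2 at 1.2.2.2.2]
3. f(pair(0, f(pair(b, b), pair(0, pair(b, b)))), f(b, pair(f(pair(0, b), pair(0, pair(b, b))), pair(0, 0))))  →  f(pair(0, b), f(b, pair(f(pair(0, b), pair(0, pair(b, b))), pair(0, 0))))   [R2 at 1.2]
4. f(pair(0, b), f(b, pair(f(pair(0, b), pair(0, pair(b, b))), pair(0, 0))))  →  f(pair(0, b), f(b, pair(b, pair(0, 0))))   [R2 at 2.2.1]
5. f(pair(0, b), f(b, pair(b, pair(0, 0))))  →  f(pair(0, b), pair(0, pair(b, b)))   [R1 at 2]
6. f(pair(0, b), pair(0, pair(b, b)))  →  b   [R2 at ε]

b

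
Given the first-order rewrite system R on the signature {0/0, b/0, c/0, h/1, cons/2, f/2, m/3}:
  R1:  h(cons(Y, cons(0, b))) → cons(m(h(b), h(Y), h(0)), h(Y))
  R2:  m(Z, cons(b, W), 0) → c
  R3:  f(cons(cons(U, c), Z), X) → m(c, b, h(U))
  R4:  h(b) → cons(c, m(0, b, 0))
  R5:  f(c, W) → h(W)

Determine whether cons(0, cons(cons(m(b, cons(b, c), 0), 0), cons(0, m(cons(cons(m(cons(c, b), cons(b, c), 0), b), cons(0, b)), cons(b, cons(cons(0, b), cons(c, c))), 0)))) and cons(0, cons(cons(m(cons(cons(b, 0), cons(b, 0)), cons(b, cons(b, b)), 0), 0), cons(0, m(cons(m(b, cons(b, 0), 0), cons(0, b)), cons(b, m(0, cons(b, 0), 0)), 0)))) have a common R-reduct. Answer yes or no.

Reduce t₁ = cons(0, cons(cons(m(b, cons(b, c), 0), 0), cons(0, m(cons(cons(m(cons(c, b), cons(b, c), 0), b), cons(0, b)), cons(b, cons(cons(0, b), cons(c, c))), 0)))):
1. cons(0, cons(cons(m(b, cons(b, c), 0), 0), cons(0, m(cons(cons(m(cons(c, b), cons(b, c), 0), b), cons(0, b)), cons(b, cons(cons(0, b), cons(c, c))), 0))))  →  cons(0, cons(cons(c, 0), cons(0, m(cons(cons(m(cons(c, b), cons(b, c), 0), b), cons(0, b)), cons(b, cons(cons(0, b), cons(c, c))), 0))))   [R2 at 2.1.1]
2. cons(0, cons(cons(c, 0), cons(0, m(cons(cons(m(cons(c, b), cons(b, c), 0), b), cons(0, b)), cons(b, cons(cons(0, b), cons(c, c))), 0))))  →  cons(0, cons(cons(c, 0), cons(0, c)))   [R2 at 2.2.2]

Reduce t₂ = cons(0, cons(cons(m(cons(cons(b, 0), cons(b, 0)), cons(b, cons(b, b)), 0), 0), cons(0, m(cons(m(b, cons(b, 0), 0), cons(0, b)), cons(b, m(0, cons(b, 0), 0)), 0)))):
1. cons(0, cons(cons(m(cons(cons(b, 0), cons(b, 0)), cons(b, cons(b, b)), 0), 0), cons(0, m(cons(m(b, cons(b, 0), 0), cons(0, b)), cons(b, m(0, cons(b, 0), 0)), 0))))  →  cons(0, cons(cons(c, 0), cons(0, m(cons(m(b, cons(b, 0), 0), cons(0, b)), cons(b, m(0, cons(b, 0), 0)), 0))))   [R2 at 2.1.1]
2. cons(0, cons(cons(c, 0), cons(0, m(cons(m(b, cons(b, 0), 0), cons(0, b)), cons(b, m(0, cons(b, 0), 0)), 0))))  →  cons(0, cons(cons(c, 0), cons(0, c)))   [R2 at 2.2.2]

yes — NF(t₁) = cons(0, cons(cons(c, 0), cons(0, c))), NF(t₂) = cons(0, cons(cons(c, 0), cons(0, c)))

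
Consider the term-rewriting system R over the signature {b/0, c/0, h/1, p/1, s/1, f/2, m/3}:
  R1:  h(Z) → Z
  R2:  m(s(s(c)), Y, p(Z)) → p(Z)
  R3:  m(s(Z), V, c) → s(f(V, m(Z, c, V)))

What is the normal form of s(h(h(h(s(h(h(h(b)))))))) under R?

s(s(b))

1. s(h(h(h(s(h(h(h(b))))))))  →  s(h(h(s(h(h(h(b)))))))   [R1 at 1]
2. s(h(h(s(h(h(h(b)))))))  →  s(h(s(h(h(h(b))))))   [R1 at 1]
3. s(h(s(h(h(h(b))))))  →  s(s(h(h(h(b)))))   [R1 at 1]
4. s(s(h(h(h(b)))))  →  s(s(h(h(b))))   [R1 at 1.1]
5. s(s(h(h(b))))  →  s(s(h(b)))   [R1 at 1.1]
6. s(s(h(b)))  →  s(s(b))   [R1 at 1.1]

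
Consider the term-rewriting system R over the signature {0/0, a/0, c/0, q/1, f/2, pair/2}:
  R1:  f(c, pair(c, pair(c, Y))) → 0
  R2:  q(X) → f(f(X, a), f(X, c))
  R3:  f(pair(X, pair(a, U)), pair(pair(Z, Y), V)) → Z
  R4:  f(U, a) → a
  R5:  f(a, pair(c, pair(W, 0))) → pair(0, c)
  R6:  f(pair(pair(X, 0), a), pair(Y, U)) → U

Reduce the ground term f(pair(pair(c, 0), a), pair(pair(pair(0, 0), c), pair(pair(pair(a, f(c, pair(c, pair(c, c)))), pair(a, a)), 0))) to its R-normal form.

1. f(pair(pair(c, 0), a), pair(pair(pair(0, 0), c), pair(pair(pair(a, f(c, pair(c, pair(c, c)))), pair(a, a)), 0)))  →  pair(pair(pair(a, f(c, pair(c, pair(c, c)))), pair(a, a)), 0)   [R6 at ε]
2. pair(pair(pair(a, f(c, pair(c, pair(c, c)))), pair(a, a)), 0)  →  pair(pair(pair(a, 0), pair(a, a)), 0)   [R1 at 1.1.2]

pair(pair(pair(a, 0), pair(a, a)), 0)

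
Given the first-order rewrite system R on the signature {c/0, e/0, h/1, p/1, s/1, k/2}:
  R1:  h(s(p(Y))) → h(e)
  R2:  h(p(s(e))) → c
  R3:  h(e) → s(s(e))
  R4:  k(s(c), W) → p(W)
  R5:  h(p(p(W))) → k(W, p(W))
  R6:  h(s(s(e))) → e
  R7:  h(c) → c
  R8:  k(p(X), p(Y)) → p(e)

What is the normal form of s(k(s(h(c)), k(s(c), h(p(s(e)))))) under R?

s(p(p(c)))

1. s(k(s(h(c)), k(s(c), h(p(s(e))))))  →  s(k(s(c), k(s(c), h(p(s(e))))))   [R7 at 1.1.1]
2. s(k(s(c), k(s(c), h(p(s(e))))))  →  s(p(k(s(c), h(p(s(e))))))   [R4 at 1]
3. s(p(k(s(c), h(p(s(e))))))  →  s(p(p(h(p(s(e))))))   [R4 at 1.1]
4. s(p(p(h(p(s(e))))))  →  s(p(p(c)))   [R2 at 1.1.1]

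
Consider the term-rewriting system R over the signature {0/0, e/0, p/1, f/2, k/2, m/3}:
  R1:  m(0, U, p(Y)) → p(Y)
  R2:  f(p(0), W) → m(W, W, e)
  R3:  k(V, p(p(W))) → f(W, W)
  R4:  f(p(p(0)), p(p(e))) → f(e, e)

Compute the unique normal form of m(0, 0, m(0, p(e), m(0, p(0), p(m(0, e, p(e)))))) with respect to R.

1. m(0, 0, m(0, p(e), m(0, p(0), p(m(0, e, p(e))))))  →  m(0, 0, m(0, p(e), p(m(0, e, p(e)))))   [R1 at 3.3]
2. m(0, 0, m(0, p(e), p(m(0, e, p(e)))))  →  m(0, 0, p(m(0, e, p(e))))   [R1 at 3]
3. m(0, 0, p(m(0, e, p(e))))  →  p(m(0, e, p(e)))   [R1 at ε]
4. p(m(0, e, p(e)))  →  p(p(e))   [R1 at 1]

p(p(e))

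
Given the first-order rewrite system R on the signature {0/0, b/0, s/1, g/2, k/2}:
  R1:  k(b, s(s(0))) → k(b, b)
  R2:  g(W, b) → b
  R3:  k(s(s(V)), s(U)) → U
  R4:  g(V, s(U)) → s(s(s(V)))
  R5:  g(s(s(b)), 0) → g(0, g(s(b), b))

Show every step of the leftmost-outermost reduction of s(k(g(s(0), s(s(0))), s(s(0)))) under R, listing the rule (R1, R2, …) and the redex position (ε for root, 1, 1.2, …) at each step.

1. s(k(g(s(0), s(s(0))), s(s(0))))  →  s(k(s(s(s(s(0)))), s(s(0))))   [R4 at 1.1]
2. s(k(s(s(s(s(0)))), s(s(0))))  →  s(s(0))   [R3 at 1]

s(s(0))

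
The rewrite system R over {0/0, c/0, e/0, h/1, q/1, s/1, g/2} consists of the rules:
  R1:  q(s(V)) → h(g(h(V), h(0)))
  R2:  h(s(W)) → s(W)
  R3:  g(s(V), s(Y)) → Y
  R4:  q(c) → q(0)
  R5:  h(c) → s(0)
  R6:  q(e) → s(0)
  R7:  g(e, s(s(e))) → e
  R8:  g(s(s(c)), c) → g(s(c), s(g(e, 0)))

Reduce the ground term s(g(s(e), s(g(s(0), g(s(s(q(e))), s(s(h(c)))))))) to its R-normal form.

s(s(0))

1. s(g(s(e), s(g(s(0), g(s(s(q(e))), s(s(h(c))))))))  →  s(g(s(0), g(s(s(q(e))), s(s(h(c))))))   [R3 at 1]
2. s(g(s(0), g(s(s(q(e))), s(s(h(c))))))  →  s(g(s(0), s(h(c))))   [R3 at 1.2]
3. s(g(s(0), s(h(c))))  →  s(h(c))   [R3 at 1]
4. s(h(c))  →  s(s(0))   [R5 at 1]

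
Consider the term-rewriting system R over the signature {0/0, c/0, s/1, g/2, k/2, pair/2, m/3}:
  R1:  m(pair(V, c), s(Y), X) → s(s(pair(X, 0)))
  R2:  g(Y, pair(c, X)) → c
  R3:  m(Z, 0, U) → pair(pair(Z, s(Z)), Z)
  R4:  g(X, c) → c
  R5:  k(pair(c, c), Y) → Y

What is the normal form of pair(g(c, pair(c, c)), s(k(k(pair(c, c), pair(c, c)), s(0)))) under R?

pair(c, s(s(0)))

1. pair(g(c, pair(c, c)), s(k(k(pair(c, c), pair(c, c)), s(0))))  →  pair(c, s(k(k(pair(c, c), pair(c, c)), s(0))))   [R2 at 1]
2. pair(c, s(k(k(pair(c, c), pair(c, c)), s(0))))  →  pair(c, s(k(pair(c, c), s(0))))   [R5 at 2.1.1]
3. pair(c, s(k(pair(c, c), s(0))))  →  pair(c, s(s(0)))   [R5 at 2.1]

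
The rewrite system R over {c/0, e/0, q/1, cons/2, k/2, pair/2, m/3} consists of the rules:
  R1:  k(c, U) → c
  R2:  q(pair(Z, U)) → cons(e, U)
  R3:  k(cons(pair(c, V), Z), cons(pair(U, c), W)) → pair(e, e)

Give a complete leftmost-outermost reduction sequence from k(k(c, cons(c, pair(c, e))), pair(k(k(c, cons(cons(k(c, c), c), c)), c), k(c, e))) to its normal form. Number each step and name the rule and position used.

c

1. k(k(c, cons(c, pair(c, e))), pair(k(k(c, cons(cons(k(c, c), c), c)), c), k(c, e)))  →  k(c, pair(k(k(c, cons(cons(k(c, c), c), c)), c), k(c, e)))   [R1 at 1]
2. k(c, pair(k(k(c, cons(cons(k(c, c), c), c)), c), k(c, e)))  →  c   [R1 at ε]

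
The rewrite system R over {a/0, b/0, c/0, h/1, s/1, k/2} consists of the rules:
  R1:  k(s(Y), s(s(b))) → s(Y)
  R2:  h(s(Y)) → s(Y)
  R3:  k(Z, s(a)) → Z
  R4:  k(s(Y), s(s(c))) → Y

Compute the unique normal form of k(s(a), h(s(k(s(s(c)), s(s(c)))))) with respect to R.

a

1. k(s(a), h(s(k(s(s(c)), s(s(c))))))  →  k(s(a), s(k(s(s(c)), s(s(c)))))   [R2 at 2]
2. k(s(a), s(k(s(s(c)), s(s(c)))))  →  k(s(a), s(s(c)))   [R4 at 2.1]
3. k(s(a), s(s(c)))  →  a   [R4 at ε]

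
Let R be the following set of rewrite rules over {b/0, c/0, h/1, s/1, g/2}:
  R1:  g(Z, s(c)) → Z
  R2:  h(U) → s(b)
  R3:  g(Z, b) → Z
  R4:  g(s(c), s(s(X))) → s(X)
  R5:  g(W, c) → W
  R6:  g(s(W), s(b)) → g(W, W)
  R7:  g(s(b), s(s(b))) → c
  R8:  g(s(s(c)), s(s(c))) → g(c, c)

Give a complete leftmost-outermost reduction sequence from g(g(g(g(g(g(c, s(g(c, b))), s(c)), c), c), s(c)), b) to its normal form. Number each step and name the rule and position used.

c

1. g(g(g(g(g(g(c, s(g(c, b))), s(c)), c), c), s(c)), b)  →  g(g(g(g(g(c, s(g(c, b))), s(c)), c), c), s(c))   [R3 at ε]
2. g(g(g(g(g(c, s(g(c, b))), s(c)), c), c), s(c))  →  g(g(g(g(c, s(g(c, b))), s(c)), c), c)   [R1 at ε]
3. g(g(g(g(c, s(g(c, b))), s(c)), c), c)  →  g(g(g(c, s(g(c, b))), s(c)), c)   [R5 at ε]
4. g(g(g(c, s(g(c, b))), s(c)), c)  →  g(g(c, s(g(c, b))), s(c))   [R5 at ε]
5. g(g(c, s(g(c, b))), s(c))  →  g(c, s(g(c, b)))   [R1 at ε]
6. g(c, s(g(c, b)))  →  g(c, s(c))   [R3 at 2.1]
7. g(c, s(c))  →  c   [R1 at ε]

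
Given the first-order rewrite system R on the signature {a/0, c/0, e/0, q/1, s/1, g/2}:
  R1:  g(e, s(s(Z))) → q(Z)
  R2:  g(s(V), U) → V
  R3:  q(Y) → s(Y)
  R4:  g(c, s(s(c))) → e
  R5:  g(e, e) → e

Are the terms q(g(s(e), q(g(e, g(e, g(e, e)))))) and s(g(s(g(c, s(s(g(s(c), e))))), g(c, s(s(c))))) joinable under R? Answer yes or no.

yes — NF(t₁) = s(e), NF(t₂) = s(e)

Reduce t₁ = q(g(s(e), q(g(e, g(e, g(e, e)))))):
1. q(g(s(e), q(g(e, g(e, g(e, e))))))  →  s(g(s(e), q(g(e, g(e, g(e, e))))))   [R3 at ε]
2. s(g(s(e), q(g(e, g(e, g(e, e))))))  →  s(e)   [R2 at 1]

Reduce t₂ = s(g(s(g(c, s(s(g(s(c), e))))), g(c, s(s(c))))):
1. s(g(s(g(c, s(s(g(s(c), e))))), g(c, s(s(c)))))  →  s(g(c, s(s(g(s(c), e)))))   [R2 at 1]
2. s(g(c, s(s(g(s(c), e)))))  →  s(g(c, s(s(c))))   [R2 at 1.2.1.1]
3. s(g(c, s(s(c))))  →  s(e)   [R4 at 1]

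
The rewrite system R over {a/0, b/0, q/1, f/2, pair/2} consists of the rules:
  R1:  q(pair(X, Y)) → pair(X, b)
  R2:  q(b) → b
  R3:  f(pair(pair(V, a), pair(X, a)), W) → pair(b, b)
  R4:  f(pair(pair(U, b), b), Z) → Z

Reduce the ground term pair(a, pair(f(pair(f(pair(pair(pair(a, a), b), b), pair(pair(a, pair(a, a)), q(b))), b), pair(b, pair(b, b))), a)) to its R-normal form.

pair(a, pair(pair(b, pair(b, b)), a))

1. pair(a, pair(f(pair(f(pair(pair(pair(a, a), b), b), pair(pair(a, pair(a, a)), q(b))), b), pair(b, pair(b, b))), a))  →  pair(a, pair(f(pair(pair(pair(a, pair(a, a)), q(b)), b), pair(b, pair(b, b))), a))   [R4 at 2.1.1.1]
2. pair(a, pair(f(pair(pair(pair(a, pair(a, a)), q(b)), b), pair(b, pair(b, b))), a))  →  pair(a, pair(f(pair(pair(pair(a, pair(a, a)), b), b), pair(b, pair(b, b))), a))   [R2 at 2.1.1.1.2]
3. pair(a, pair(f(pair(pair(pair(a, pair(a, a)), b), b), pair(b, pair(b, b))), a))  →  pair(a, pair(pair(b, pair(b, b)), a))   [R4 at 2.1]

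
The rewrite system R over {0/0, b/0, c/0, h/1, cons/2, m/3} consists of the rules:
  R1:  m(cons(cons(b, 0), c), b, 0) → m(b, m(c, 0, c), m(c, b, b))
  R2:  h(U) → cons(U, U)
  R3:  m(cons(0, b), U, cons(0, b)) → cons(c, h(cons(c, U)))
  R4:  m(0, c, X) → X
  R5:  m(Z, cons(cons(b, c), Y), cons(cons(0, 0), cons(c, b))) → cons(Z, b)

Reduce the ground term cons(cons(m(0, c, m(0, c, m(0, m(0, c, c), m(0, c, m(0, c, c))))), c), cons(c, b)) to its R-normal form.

cons(cons(c, c), cons(c, b))

1. cons(cons(m(0, c, m(0, c, m(0, m(0, c, c), m(0, c, m(0, c, c))))), c), cons(c, b))  →  cons(cons(m(0, c, m(0, m(0, c, c), m(0, c, m(0, c, c)))), c), cons(c, b))   [R4 at 1.1]
2. cons(cons(m(0, c, m(0, m(0, c, c), m(0, c, m(0, c, c)))), c), cons(c, b))  →  cons(cons(m(0, m(0, c, c), m(0, c, m(0, c, c))), c), cons(c, b))   [R4 at 1.1]
3. cons(cons(m(0, m(0, c, c), m(0, c, m(0, c, c))), c), cons(c, b))  →  cons(cons(m(0, c, m(0, c, m(0, c, c))), c), cons(c, b))   [R4 at 1.1.2]
4. cons(cons(m(0, c, m(0, c, m(0, c, c))), c), cons(c, b))  →  cons(cons(m(0, c, m(0, c, c)), c), cons(c, b))   [R4 at 1.1]
5. cons(cons(m(0, c, m(0, c, c)), c), cons(c, b))  →  cons(cons(m(0, c, c), c), cons(c, b))   [R4 at 1.1]
6. cons(cons(m(0, c, c), c), cons(c, b))  →  cons(cons(c, c), cons(c, b))   [R4 at 1.1]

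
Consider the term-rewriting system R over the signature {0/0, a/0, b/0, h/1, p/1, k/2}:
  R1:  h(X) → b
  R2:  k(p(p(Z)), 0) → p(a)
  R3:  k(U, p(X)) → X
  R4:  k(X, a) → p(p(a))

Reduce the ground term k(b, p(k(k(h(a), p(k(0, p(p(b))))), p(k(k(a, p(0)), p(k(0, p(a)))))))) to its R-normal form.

1. k(b, p(k(k(h(a), p(k(0, p(p(b))))), p(k(k(a, p(0)), p(k(0, p(a))))))))  →  k(k(h(a), p(k(0, p(p(b))))), p(k(k(a, p(0)), p(k(0, p(a))))))   [R3 at ε]
2. k(k(h(a), p(k(0, p(p(b))))), p(k(k(a, p(0)), p(k(0, p(a))))))  →  k(k(a, p(0)), p(k(0, p(a))))   [R3 at ε]
3. k(k(a, p(0)), p(k(0, p(a))))  →  k(0, p(a))   [R3 at ε]
4. k(0, p(a))  →  a   [R3 at ε]

a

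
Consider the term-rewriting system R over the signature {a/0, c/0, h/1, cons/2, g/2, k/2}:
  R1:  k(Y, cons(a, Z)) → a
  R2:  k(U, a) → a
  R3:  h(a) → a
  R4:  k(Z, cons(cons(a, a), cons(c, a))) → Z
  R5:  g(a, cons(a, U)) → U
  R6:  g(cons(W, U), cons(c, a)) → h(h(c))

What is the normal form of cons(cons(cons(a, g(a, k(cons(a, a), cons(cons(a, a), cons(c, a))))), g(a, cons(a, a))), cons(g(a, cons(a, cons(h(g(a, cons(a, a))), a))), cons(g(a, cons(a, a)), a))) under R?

1. cons(cons(cons(a, g(a, k(cons(a, a), cons(cons(a, a), cons(c, a))))), g(a, cons(a, a))), cons(g(a, cons(a, cons(h(g(a, cons(a, a))), a))), cons(g(a, cons(a, a)), a)))  →  cons(cons(cons(a, g(a, cons(a, a))), g(a, cons(a, a))), cons(g(a, cons(a, cons(h(g(a, cons(a, a))), a))), cons(g(a, cons(a, a)), a)))   [R4 at 1.1.2.2]
2. cons(cons(cons(a, g(a, cons(a, a))), g(a, cons(a, a))), cons(g(a, cons(a, cons(h(g(a, cons(a, a))), a))), cons(g(a, cons(a, a)), a)))  →  cons(cons(cons(a, a), g(a, cons(a, a))), cons(g(a, cons(a, cons(h(g(a, cons(a, a))), a))), cons(g(a, cons(a, a)), a)))   [R5 at 1.1.2]
3. cons(cons(cons(a, a), g(a, cons(a, a))), cons(g(a, cons(a, cons(h(g(a, cons(a, a))), a))), cons(g(a, cons(a, a)), a)))  →  cons(cons(cons(a, a), a), cons(g(a, cons(a, cons(h(g(a, cons(a, a))), a))), cons(g(a, cons(a, a)), a)))   [R5 at 1.2]
4. cons(cons(cons(a, a), a), cons(g(a, cons(a, cons(h(g(a, cons(a, a))), a))), cons(g(a, cons(a, a)), a)))  →  cons(cons(cons(a, a), a), cons(cons(h(g(a, cons(a, a))), a), cons(g(a, cons(a, a)), a)))   [R5 at 2.1]
5. cons(cons(cons(a, a), a), cons(cons(h(g(a, cons(a, a))), a), cons(g(a, cons(a, a)), a)))  →  cons(cons(cons(a, a), a), cons(cons(h(a), a), cons(g(a, cons(a, a)), a)))   [R5 at 2.1.1.1]
6. cons(cons(cons(a, a), a), cons(cons(h(a), a), cons(g(a, cons(a, a)), a)))  →  cons(cons(cons(a, a), a), cons(cons(a, a), cons(g(a, cons(a, a)), a)))   [R3 at 2.1.1]
7. cons(cons(cons(a, a), a), cons(cons(a, a), cons(g(a, cons(a, a)), a)))  →  cons(cons(cons(a, a), a), cons(cons(a, a), cons(a, a)))   [R5 at 2.2.1]

cons(cons(cons(a, a), a), cons(cons(a, a), cons(a, a)))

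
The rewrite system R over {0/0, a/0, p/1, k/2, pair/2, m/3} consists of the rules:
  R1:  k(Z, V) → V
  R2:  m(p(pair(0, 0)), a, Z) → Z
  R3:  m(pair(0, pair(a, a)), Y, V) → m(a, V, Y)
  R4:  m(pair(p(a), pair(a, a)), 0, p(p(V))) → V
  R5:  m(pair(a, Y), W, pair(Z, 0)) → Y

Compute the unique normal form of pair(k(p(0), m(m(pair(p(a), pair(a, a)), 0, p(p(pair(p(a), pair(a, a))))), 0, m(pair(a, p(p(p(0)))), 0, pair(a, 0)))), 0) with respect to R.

1. pair(k(p(0), m(m(pair(p(a), pair(a, a)), 0, p(p(pair(p(a), pair(a, a))))), 0, m(pair(a, p(p(p(0)))), 0, pair(a, 0)))), 0)  →  pair(m(m(pair(p(a), pair(a, a)), 0, p(p(pair(p(a), pair(a, a))))), 0, m(pair(a, p(p(p(0)))), 0, pair(a, 0))), 0)   [R1 at 1]
2. pair(m(m(pair(p(a), pair(a, a)), 0, p(p(pair(p(a), pair(a, a))))), 0, m(pair(a, p(p(p(0)))), 0, pair(a, 0))), 0)  →  pair(m(pair(p(a), pair(a, a)), 0, m(pair(a, p(p(p(0)))), 0, pair(a, 0))), 0)   [R4 at 1.1]
3. pair(m(pair(p(a), pair(a, a)), 0, m(pair(a, p(p(p(0)))), 0, pair(a, 0))), 0)  →  pair(m(pair(p(a), pair(a, a)), 0, p(p(p(0)))), 0)   [R5 at 1.3]
4. pair(m(pair(p(a), pair(a, a)), 0, p(p(p(0)))), 0)  →  pair(p(0), 0)   [R4 at 1]

pair(p(0), 0)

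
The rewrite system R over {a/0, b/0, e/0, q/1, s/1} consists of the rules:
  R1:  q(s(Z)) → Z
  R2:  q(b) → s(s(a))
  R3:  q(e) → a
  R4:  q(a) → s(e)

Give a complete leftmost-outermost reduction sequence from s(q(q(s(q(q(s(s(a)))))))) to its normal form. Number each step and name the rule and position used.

1. s(q(q(s(q(q(s(s(a))))))))  →  s(q(q(q(s(s(a))))))   [R1 at 1.1]
2. s(q(q(q(s(s(a))))))  →  s(q(q(s(a))))   [R1 at 1.1.1]
3. s(q(q(s(a))))  →  s(q(a))   [R1 at 1.1]
4. s(q(a))  →  s(s(e))   [R4 at 1]

s(s(e))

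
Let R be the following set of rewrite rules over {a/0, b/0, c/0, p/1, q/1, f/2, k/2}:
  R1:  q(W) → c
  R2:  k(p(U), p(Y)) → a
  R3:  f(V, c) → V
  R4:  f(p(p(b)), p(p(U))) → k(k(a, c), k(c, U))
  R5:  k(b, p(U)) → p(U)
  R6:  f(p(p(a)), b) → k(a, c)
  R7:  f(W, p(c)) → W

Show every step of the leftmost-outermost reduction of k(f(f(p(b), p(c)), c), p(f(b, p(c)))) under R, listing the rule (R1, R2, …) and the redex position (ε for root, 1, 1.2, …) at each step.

a

1. k(f(f(p(b), p(c)), c), p(f(b, p(c))))  →  k(f(p(b), p(c)), p(f(b, p(c))))   [R3 at 1]
2. k(f(p(b), p(c)), p(f(b, p(c))))  →  k(p(b), p(f(b, p(c))))   [R7 at 1]
3. k(p(b), p(f(b, p(c))))  →  a   [R2 at ε]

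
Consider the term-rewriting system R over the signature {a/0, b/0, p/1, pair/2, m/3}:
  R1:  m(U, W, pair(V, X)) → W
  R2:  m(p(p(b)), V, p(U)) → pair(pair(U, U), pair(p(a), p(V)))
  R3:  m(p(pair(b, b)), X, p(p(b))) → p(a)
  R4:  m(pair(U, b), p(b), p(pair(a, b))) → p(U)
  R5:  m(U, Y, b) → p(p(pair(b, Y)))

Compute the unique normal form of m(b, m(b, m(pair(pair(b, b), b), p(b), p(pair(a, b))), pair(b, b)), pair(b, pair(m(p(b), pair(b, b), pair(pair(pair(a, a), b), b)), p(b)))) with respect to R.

p(pair(b, b))

1. m(b, m(b, m(pair(pair(b, b), b), p(b), p(pair(a, b))), pair(b, b)), pair(b, pair(m(p(b), pair(b, b), pair(pair(pair(a, a), b), b)), p(b))))  →  m(b, m(pair(pair(b, b), b), p(b), p(pair(a, b))), pair(b, b))   [R1 at ε]
2. m(b, m(pair(pair(b, b), b), p(b), p(pair(a, b))), pair(b, b))  →  m(pair(pair(b, b), b), p(b), p(pair(a, b)))   [R1 at ε]
3. m(pair(pair(b, b), b), p(b), p(pair(a, b)))  →  p(pair(b, b))   [R4 at ε]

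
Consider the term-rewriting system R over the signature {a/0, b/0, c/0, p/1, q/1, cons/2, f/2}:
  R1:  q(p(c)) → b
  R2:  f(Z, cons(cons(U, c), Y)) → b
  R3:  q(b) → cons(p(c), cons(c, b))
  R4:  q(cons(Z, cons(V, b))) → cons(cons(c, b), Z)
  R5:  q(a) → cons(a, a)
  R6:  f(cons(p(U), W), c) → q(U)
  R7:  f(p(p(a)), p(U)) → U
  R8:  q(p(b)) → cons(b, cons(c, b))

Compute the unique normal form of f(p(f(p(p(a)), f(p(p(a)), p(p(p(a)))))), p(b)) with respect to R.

b

1. f(p(f(p(p(a)), f(p(p(a)), p(p(p(a)))))), p(b))  →  f(p(f(p(p(a)), p(p(a)))), p(b))   [R7 at 1.1.2]
2. f(p(f(p(p(a)), p(p(a)))), p(b))  →  f(p(p(a)), p(b))   [R7 at 1.1]
3. f(p(p(a)), p(b))  →  b   [R7 at ε]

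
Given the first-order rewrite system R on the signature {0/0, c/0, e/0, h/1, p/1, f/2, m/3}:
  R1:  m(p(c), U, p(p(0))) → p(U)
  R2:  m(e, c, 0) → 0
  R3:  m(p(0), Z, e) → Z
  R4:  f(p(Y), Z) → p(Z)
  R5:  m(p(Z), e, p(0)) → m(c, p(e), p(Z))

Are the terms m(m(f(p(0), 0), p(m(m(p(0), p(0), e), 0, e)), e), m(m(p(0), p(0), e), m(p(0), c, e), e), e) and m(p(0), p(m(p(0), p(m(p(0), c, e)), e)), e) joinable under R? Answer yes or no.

Reduce t₁ = m(m(f(p(0), 0), p(m(m(p(0), p(0), e), 0, e)), e), m(m(p(0), p(0), e), m(p(0), c, e), e), e):
1. m(m(f(p(0), 0), p(m(m(p(0), p(0), e), 0, e)), e), m(m(p(0), p(0), e), m(p(0), c, e), e), e)  →  m(m(p(0), p(m(m(p(0), p(0), e), 0, e)), e), m(m(p(0), p(0), e), m(p(0), c, e), e), e)   [R4 at 1.1]
2. m(m(p(0), p(m(m(p(0), p(0), e), 0, e)), e), m(m(p(0), p(0), e), m(p(0), c, e), e), e)  →  m(p(m(m(p(0), p(0), e), 0, e)), m(m(p(0), p(0), e), m(p(0), c, e), e), e)   [R3 at 1]
3. m(p(m(m(p(0), p(0), e), 0, e)), m(m(p(0), p(0), e), m(p(0), c, e), e), e)  →  m(p(m(p(0), 0, e)), m(m(p(0), p(0), e), m(p(0), c, e), e), e)   [R3 at 1.1.1]
4. m(p(m(p(0), 0, e)), m(m(p(0), p(0), e), m(p(0), c, e), e), e)  →  m(p(0), m(m(p(0), p(0), e), m(p(0), c, e), e), e)   [R3 at 1.1]
5. m(p(0), m(m(p(0), p(0), e), m(p(0), c, e), e), e)  →  m(m(p(0), p(0), e), m(p(0), c, e), e)   [R3 at ε]
6. m(m(p(0), p(0), e), m(p(0), c, e), e)  →  m(p(0), m(p(0), c, e), e)   [R3 at 1]
7. m(p(0), m(p(0), c, e), e)  →  m(p(0), c, e)   [R3 at ε]
8. m(p(0), c, e)  →  c   [R3 at ε]

Reduce t₂ = m(p(0), p(m(p(0), p(m(p(0), c, e)), e)), e):
1. m(p(0), p(m(p(0), p(m(p(0), c, e)), e)), e)  →  p(m(p(0), p(m(p(0), c, e)), e))   [R3 at ε]
2. p(m(p(0), p(m(p(0), c, e)), e))  →  p(p(m(p(0), c, e)))   [R3 at 1]
3. p(p(m(p(0), c, e)))  →  p(p(c))   [R3 at 1.1]

no — NF(t₁) = c, NF(t₂) = p(p(c))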